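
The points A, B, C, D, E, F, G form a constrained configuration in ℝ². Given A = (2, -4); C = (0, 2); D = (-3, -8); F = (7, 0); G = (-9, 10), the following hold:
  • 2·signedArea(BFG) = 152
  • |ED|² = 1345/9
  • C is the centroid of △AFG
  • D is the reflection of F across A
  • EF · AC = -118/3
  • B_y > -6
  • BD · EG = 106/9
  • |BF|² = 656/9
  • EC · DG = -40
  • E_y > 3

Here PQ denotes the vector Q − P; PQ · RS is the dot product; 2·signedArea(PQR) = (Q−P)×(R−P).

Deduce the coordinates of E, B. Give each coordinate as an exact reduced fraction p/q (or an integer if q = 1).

B = (1/3, -16/3)
E = (-2/3, 4)

1. E_x = -2/3  [line 2·x + -6·y + 76/3 = 0 ∩ |ED|² = 1345/9]
2. E_y = 4  [line 2·x + -6·y + 76/3 = 0 ∩ |ED|² = 1345/9]
   → E = (-2/3, 4)
3. B_x = 1/3  [BD · EG = 106/9 ∩ 2·signedArea(BFG) = 152]
4. B_y = -16/3  [BD · EG = 106/9 ∩ 2·signedArea(BFG) = 152]
   → B = (1/3, -16/3)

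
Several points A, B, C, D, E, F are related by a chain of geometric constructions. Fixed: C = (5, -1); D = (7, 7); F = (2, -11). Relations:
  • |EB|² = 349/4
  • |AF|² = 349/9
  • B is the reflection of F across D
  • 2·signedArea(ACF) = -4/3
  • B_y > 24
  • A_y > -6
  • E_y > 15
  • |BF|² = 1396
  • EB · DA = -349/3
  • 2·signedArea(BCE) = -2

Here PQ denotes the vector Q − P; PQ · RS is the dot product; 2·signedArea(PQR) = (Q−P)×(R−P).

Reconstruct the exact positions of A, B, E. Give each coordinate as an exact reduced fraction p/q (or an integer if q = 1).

A = (11/3, -5)
B = (12, 25)
E = (19/2, 16)

1. A_x = 11/3  [line 10·x + -3·y + -155/3 = 0 ∩ |AF|² = 349/9]
2. A_y = -5  [line 10·x + -3·y + -155/3 = 0 ∩ |AF|² = 349/9]
   → A = (11/3, -5)
3. B_x = 12  [B is the reflection of F across D]
4. B_y = 25  [B is the reflection of F across D]
   → B = (12, 25)
5. E_x = 19/2  [EB · DA = -349/3 ∩ 2·signedArea(BCE) = -2]
6. E_y = 16  [EB · DA = -349/3 ∩ 2·signedArea(BCE) = -2]
   → E = (19/2, 16)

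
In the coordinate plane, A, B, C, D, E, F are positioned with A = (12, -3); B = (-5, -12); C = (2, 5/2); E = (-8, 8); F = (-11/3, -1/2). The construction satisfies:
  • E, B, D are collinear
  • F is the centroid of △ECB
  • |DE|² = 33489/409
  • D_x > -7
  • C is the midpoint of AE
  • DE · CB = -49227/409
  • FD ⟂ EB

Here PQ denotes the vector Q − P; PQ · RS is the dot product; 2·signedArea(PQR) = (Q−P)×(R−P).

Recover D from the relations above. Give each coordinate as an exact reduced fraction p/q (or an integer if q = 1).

D = (-2723/409, -388/409)

1. D_x = -2723/409  [E, B, D are collinear ∩ FD ⟂ EB]
2. D_y = -388/409  [E, B, D are collinear ∩ FD ⟂ EB]
   → D = (-2723/409, -388/409)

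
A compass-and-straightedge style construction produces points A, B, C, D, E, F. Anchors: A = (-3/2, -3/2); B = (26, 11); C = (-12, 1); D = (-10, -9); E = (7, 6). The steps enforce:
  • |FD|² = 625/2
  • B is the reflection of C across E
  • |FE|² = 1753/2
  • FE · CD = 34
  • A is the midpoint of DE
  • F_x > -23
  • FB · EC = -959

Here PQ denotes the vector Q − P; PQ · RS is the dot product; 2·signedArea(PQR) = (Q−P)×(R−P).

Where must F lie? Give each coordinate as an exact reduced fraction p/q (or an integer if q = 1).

F = (-45/2, 7/2)

1. F_x = -45/2  [FB · EC = -959 ∩ FE · CD = 34]
2. F_y = 7/2  [FB · EC = -959 ∩ FE · CD = 34]
   → F = (-45/2, 7/2)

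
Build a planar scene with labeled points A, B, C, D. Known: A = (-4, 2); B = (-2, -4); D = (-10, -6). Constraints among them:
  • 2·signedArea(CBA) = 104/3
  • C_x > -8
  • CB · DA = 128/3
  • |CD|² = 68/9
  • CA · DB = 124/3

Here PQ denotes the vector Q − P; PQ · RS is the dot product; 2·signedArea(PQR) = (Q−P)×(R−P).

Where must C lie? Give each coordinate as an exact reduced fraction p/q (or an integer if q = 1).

C = (-22/3, -16/3)

1. C_x = -22/3  [CA · DB = 124/3 ∩ CB · DA = 128/3]
2. C_y = -16/3  [CA · DB = 124/3 ∩ CB · DA = 128/3]
   → C = (-22/3, -16/3)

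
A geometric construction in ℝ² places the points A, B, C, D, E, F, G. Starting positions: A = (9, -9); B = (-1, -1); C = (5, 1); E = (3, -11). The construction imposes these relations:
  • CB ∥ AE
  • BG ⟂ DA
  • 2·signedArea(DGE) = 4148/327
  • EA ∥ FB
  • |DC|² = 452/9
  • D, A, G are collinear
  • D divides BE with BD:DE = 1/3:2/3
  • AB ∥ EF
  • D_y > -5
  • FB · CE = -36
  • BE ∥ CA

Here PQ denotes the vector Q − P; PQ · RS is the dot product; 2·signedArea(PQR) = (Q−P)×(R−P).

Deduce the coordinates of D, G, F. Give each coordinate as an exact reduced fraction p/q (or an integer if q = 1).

D = (1/3, -13/3)
F = (-7, -3)
G = (-228/109, -330/109)

1. D_x = 1/3  [D divides BE with BD:DE = 1/3:2/3]
2. D_y = -13/3  [D divides BE with BD:DE = 1/3:2/3]
   → D = (1/3, -13/3)
3. G_x = -228/109  [D, A, G are collinear ∩ BG ⟂ DA]
4. G_y = -330/109  [D, A, G are collinear ∩ BG ⟂ DA]
   → G = (-228/109, -330/109)
5. F_x = -7  [EA ∥ FB ∩ AB ∥ EF]
6. F_y = -3  [EA ∥ FB ∩ AB ∥ EF]
   → F = (-7, -3)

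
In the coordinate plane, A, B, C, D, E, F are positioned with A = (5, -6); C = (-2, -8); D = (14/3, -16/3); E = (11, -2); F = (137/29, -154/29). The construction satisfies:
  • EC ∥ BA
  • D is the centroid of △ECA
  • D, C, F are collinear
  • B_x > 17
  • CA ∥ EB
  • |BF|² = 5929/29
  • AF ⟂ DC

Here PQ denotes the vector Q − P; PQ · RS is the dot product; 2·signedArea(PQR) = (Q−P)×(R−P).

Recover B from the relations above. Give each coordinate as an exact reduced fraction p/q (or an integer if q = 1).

1. B_x = 18  [EC ∥ BA ∩ CA ∥ EB]
2. B_y = 0  [EC ∥ BA ∩ CA ∥ EB]
   → B = (18, 0)

B = (18, 0)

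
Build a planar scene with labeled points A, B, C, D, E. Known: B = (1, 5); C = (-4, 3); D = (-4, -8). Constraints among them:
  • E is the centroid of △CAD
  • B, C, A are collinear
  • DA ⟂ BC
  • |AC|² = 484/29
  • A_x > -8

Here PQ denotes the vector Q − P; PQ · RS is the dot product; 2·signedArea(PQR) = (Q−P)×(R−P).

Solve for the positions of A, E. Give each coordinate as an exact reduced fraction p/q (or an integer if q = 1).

1. A_x = -226/29  [B, C, A are collinear ∩ DA ⟂ BC]
2. A_y = 43/29  [B, C, A are collinear ∩ DA ⟂ BC]
   → A = (-226/29, 43/29)
3. E_x = -458/87  [E is the centroid of △CAD]
4. E_y = -34/29  [E is the centroid of △CAD]
   → E = (-458/87, -34/29)

A = (-226/29, 43/29)
E = (-458/87, -34/29)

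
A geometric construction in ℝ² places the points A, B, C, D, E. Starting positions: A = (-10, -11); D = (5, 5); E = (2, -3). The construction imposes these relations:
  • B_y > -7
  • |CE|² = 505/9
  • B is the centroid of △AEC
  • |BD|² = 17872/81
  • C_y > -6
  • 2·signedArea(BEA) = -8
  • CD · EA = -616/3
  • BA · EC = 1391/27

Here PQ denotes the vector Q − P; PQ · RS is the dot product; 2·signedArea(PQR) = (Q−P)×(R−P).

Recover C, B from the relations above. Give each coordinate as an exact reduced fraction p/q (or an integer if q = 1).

1. C_x = -5  [line 12·x + 8·y + 316/3 = 0 ∩ |CE|² = 505/9]
2. C_y = -17/3  [line 12·x + 8·y + 316/3 = 0 ∩ |CE|² = 505/9]
   → C = (-5, -17/3)
3. B_x = -13/3  [B is the centroid of △AEC]
4. B_y = -59/9  [B is the centroid of △AEC]
   → B = (-13/3, -59/9)

B = (-13/3, -59/9)
C = (-5, -17/3)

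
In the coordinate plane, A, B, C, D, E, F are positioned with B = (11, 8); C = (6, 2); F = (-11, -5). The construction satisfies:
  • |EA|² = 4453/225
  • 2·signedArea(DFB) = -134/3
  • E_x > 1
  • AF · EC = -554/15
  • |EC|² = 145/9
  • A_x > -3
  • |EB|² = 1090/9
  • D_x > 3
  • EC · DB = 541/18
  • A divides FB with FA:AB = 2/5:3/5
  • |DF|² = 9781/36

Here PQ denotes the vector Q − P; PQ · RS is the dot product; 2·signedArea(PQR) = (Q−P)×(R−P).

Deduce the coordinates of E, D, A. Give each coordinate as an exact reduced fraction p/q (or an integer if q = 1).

1. D_x = 4  [line -13·x + 22·y + 35/3 = 0 ∩ |DF|² = 9781/36]
2. D_y = 11/6  [line -13·x + 22·y + 35/3 = 0 ∩ |DF|² = 9781/36]
   → D = (4, 11/6)
3. A_x = -11/5  [A divides FB with FA:AB = 2/5:3/5]
4. A_y = 1/5  [A divides FB with FA:AB = 2/5:3/5]
   → A = (-11/5, 1/5)
5. E_x = 2  [EC · DB = 541/18 ∩ AF · EC = -554/15]
6. E_y = 5/3  [EC · DB = 541/18 ∩ AF · EC = -554/15]
   → E = (2, 5/3)

A = (-11/5, 1/5)
D = (4, 11/6)
E = (2, 5/3)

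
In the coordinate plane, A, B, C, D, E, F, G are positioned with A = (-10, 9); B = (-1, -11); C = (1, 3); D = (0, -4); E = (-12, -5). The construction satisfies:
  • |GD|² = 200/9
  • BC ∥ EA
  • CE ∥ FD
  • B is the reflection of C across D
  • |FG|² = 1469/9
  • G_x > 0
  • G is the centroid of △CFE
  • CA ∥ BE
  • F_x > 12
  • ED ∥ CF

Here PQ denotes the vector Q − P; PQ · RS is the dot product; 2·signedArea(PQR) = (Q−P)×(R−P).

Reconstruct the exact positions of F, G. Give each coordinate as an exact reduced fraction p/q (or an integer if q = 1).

F = (13, 4)
G = (2/3, 2/3)

1. F_x = 13  [CE ∥ FD ∩ ED ∥ CF]
2. F_y = 4  [CE ∥ FD ∩ ED ∥ CF]
   → F = (13, 4)
3. G_x = 2/3  [G is the centroid of △CFE]
4. G_y = 2/3  [G is the centroid of △CFE]
   → G = (2/3, 2/3)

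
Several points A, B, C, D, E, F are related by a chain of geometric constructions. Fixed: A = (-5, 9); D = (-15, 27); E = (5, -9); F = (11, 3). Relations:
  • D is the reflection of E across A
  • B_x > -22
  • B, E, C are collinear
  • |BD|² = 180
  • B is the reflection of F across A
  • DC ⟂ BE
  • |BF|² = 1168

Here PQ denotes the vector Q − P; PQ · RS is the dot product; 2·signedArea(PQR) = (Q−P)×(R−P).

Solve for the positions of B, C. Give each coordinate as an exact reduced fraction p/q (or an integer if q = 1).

1. B_x = -21  [B is the reflection of F across A]
2. B_y = 15  [B is the reflection of F across A]
   → B = (-21, 15)
3. C_x = -7431/313  [B, E, C are collinear ∩ DC ⟂ BE]
4. C_y = 5487/313  [B, E, C are collinear ∩ DC ⟂ BE]
   → C = (-7431/313, 5487/313)

B = (-21, 15)
C = (-7431/313, 5487/313)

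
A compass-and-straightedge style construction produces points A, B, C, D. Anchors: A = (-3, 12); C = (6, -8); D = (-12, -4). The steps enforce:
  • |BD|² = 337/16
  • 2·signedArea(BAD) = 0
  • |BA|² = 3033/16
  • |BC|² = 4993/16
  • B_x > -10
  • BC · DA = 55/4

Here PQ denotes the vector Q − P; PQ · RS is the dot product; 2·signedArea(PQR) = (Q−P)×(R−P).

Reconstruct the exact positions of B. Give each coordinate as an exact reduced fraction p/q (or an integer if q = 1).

1. B_x = -39/4  [2·signedArea(BAD) = 0 ∩ BC · DA = 55/4]
2. B_y = 0  [2·signedArea(BAD) = 0 ∩ BC · DA = 55/4]
   → B = (-39/4, 0)

B = (-39/4, 0)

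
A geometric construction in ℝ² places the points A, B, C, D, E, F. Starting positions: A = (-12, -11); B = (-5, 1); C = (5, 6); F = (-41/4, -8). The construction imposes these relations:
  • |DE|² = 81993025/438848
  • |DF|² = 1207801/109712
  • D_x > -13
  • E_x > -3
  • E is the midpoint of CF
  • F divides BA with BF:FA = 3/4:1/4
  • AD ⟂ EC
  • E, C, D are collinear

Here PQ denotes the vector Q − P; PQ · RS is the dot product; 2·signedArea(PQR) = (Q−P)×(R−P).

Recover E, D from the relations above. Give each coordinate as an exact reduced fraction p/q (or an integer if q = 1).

D = (-87044/6857, -70242/6857)
E = (-21/8, -1)

1. E_x = -21/8  [E is the midpoint of CF]
2. E_y = -1  [E is the midpoint of CF]
   → E = (-21/8, -1)
3. D_x = -87044/6857  [E, C, D are collinear ∩ AD ⟂ EC]
4. D_y = -70242/6857  [E, C, D are collinear ∩ AD ⟂ EC]
   → D = (-87044/6857, -70242/6857)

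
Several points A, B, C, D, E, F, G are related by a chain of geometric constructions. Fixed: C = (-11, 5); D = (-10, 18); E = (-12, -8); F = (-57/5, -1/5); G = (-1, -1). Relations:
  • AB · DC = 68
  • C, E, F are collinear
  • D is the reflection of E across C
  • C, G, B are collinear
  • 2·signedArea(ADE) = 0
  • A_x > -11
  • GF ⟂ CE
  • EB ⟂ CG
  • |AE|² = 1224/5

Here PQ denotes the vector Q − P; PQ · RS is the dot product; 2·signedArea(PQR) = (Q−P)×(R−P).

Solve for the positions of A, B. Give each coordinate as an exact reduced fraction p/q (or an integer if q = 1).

A = (-54/5, 38/5)
B = (-6, 2)

1. A_x = -54/5  [line 26·x + -2·y + 296 = 0 ∩ |AE|² = 1224/5]
2. A_y = 38/5  [line 26·x + -2·y + 296 = 0 ∩ |AE|² = 1224/5]
   → A = (-54/5, 38/5)
3. B_x = -6  [C, G, B are collinear ∩ EB ⟂ CG]
4. B_y = 2  [C, G, B are collinear ∩ EB ⟂ CG]
   → B = (-6, 2)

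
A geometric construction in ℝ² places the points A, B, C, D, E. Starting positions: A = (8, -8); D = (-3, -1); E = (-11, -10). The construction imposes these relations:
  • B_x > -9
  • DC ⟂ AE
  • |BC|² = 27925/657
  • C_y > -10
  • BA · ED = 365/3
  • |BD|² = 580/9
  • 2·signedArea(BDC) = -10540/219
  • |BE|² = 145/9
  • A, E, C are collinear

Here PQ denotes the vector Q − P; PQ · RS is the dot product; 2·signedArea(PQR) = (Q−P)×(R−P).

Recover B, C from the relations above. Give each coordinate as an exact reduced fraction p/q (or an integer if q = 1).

1. B_x = -25/3  [line -8·x + -9·y + -389/3 = 0 ∩ |BD|² = 580/9]
2. B_y = -7  [line -8·x + -9·y + -389/3 = 0 ∩ |BD|² = 580/9]
   → B = (-25/3, -7)
3. C_x = -157/73  [2·signedArea(BDC) = -10540/219 ∩ A, E, C are collinear]
4. C_y = -662/73  [2·signedArea(BDC) = -10540/219 ∩ A, E, C are collinear]
   → C = (-157/73, -662/73)

B = (-25/3, -7)
C = (-157/73, -662/73)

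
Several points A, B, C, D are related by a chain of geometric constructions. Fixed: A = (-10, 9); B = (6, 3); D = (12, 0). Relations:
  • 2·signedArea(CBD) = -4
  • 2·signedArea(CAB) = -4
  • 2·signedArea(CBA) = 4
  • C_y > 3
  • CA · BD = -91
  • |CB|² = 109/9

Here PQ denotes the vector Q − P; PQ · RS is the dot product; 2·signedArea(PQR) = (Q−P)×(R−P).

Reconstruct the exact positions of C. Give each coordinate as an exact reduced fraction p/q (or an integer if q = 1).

C = (8/3, 4)

1. C_x = 8/3  [2·signedArea(CBA) = 4 ∩ CA · BD = -91]
2. C_y = 4  [2·signedArea(CBA) = 4 ∩ CA · BD = -91]
   → C = (8/3, 4)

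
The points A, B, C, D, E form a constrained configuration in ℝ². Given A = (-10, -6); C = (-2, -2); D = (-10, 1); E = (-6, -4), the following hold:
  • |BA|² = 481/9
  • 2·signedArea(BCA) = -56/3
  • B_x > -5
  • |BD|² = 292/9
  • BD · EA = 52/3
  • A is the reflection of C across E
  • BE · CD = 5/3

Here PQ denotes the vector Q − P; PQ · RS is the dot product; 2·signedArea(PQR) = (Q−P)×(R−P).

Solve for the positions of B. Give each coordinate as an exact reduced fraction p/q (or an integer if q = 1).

1. B_x = -14/3  [BE · CD = 5/3 ∩ BD · EA = 52/3]
2. B_y = -1  [BE · CD = 5/3 ∩ BD · EA = 52/3]
   → B = (-14/3, -1)

B = (-14/3, -1)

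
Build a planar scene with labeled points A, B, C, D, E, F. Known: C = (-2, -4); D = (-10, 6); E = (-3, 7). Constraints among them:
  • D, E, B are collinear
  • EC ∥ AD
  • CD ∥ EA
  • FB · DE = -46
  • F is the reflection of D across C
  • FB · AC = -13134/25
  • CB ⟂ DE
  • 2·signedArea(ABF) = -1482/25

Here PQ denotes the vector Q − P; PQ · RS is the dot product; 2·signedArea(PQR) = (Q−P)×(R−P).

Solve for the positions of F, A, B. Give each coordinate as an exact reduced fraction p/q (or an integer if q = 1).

1. F_x = 6  [F is the reflection of D across C]
2. F_y = -14  [F is the reflection of D across C]
   → F = (6, -14)
3. A_x = -11  [EC ∥ AD ∩ CD ∥ EA]
4. A_y = 17  [EC ∥ AD ∩ CD ∥ EA]
   → A = (-11, 17)
5. B_x = -89/25  [D, E, B are collinear ∩ CB ⟂ DE]
6. B_y = 173/25  [D, E, B are collinear ∩ CB ⟂ DE]
   → B = (-89/25, 173/25)

A = (-11, 17)
B = (-89/25, 173/25)
F = (6, -14)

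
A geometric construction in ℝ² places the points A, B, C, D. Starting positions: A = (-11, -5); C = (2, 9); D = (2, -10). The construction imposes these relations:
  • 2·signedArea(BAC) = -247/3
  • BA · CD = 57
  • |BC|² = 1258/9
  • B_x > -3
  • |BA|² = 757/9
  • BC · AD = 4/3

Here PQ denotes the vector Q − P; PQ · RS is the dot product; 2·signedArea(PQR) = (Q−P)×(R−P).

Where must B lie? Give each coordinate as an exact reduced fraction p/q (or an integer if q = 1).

1. B_x = -7/3  [BC · AD = 4/3 ∩ BA · CD = 57]
2. B_y = -2  [BC · AD = 4/3 ∩ BA · CD = 57]
   → B = (-7/3, -2)

B = (-7/3, -2)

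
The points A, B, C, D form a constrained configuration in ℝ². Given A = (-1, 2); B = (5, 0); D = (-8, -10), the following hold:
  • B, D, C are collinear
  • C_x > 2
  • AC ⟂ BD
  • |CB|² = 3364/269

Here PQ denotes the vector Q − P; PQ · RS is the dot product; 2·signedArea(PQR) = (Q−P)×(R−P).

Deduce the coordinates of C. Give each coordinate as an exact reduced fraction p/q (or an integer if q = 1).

1. C_x = 591/269  [B, D, C are collinear ∩ AC ⟂ BD]
2. C_y = -580/269  [B, D, C are collinear ∩ AC ⟂ BD]
   → C = (591/269, -580/269)

C = (591/269, -580/269)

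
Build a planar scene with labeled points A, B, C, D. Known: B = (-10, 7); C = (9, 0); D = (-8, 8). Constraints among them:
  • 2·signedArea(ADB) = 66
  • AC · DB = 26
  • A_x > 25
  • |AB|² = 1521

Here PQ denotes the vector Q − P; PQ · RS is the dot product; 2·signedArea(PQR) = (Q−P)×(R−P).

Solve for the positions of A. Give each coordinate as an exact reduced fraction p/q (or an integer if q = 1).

1. A_x = 26  [AC · DB = 26 ∩ 2·signedArea(ADB) = 66]
2. A_y = -8  [AC · DB = 26 ∩ 2·signedArea(ADB) = 66]
   → A = (26, -8)

A = (26, -8)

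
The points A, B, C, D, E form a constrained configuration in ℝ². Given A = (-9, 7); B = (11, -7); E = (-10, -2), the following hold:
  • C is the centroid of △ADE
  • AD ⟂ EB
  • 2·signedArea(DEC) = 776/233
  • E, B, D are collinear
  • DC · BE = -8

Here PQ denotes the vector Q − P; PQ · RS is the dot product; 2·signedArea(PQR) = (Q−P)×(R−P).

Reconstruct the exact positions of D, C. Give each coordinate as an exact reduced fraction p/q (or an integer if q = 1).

C = (-7009/699, 253/233)
D = (-2582/233, -406/233)

1. D_x = -2582/233  [E, B, D are collinear ∩ AD ⟂ EB]
2. D_y = -406/233  [E, B, D are collinear ∩ AD ⟂ EB]
   → D = (-2582/233, -406/233)
3. C_x = -7009/699  [C is the centroid of △ADE]
4. C_y = 253/233  [C is the centroid of △ADE]
   → C = (-7009/699, 253/233)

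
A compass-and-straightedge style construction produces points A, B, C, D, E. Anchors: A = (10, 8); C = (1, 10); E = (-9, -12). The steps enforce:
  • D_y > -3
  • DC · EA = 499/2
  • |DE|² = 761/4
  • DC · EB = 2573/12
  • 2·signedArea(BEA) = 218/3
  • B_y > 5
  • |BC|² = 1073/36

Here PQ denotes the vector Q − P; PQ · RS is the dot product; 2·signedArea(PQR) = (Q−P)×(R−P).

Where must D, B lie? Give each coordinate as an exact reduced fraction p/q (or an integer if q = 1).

B = (23/6, 16/3)
D = (1/2, -2)

1. D_x = 1/2  [line -19·x + -20·y + -61/2 = 0 ∩ |DE|² = 761/4]
2. D_y = -2  [line -19·x + -20·y + -61/2 = 0 ∩ |DE|² = 761/4]
   → D = (1/2, -2)
3. B_x = 23/6  [2·signedArea(BEA) = 218/3 ∩ DC · EB = 2573/12]
4. B_y = 16/3  [2·signedArea(BEA) = 218/3 ∩ DC · EB = 2573/12]
   → B = (23/6, 16/3)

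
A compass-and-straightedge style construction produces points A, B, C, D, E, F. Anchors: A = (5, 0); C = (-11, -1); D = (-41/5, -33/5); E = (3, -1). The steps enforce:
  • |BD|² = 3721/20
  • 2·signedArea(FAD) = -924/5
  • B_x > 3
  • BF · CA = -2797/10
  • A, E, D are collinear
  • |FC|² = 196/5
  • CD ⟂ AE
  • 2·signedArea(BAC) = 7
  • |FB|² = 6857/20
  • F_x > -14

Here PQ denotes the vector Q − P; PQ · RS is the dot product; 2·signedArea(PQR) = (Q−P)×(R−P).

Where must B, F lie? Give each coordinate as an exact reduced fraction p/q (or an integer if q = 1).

1. B_x = 4  [line 1·x + -16·y + -12 = 0 ∩ |BD|² = 3721/20]
2. B_y = -1/2  [line 1·x + -16·y + -12 = 0 ∩ |BD|² = 3721/20]
   → B = (4, -1/2)
3. F_x = -69/5  [BF · CA = -2797/10 ∩ 2·signedArea(FAD) = -924/5]
4. F_y = 23/5  [BF · CA = -2797/10 ∩ 2·signedArea(FAD) = -924/5]
   → F = (-69/5, 23/5)

B = (4, -1/2)
F = (-69/5, 23/5)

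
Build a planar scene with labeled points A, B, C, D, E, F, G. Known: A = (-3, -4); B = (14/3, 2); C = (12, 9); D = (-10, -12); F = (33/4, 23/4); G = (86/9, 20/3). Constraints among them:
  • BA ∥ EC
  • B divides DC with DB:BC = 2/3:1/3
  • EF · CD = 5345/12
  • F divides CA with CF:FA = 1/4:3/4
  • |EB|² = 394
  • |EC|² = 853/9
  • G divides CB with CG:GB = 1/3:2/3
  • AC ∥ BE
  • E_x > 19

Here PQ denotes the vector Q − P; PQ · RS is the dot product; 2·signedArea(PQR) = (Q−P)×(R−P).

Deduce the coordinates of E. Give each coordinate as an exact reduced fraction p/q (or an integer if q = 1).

1. E_x = 59/3  [BA ∥ EC ∩ AC ∥ BE]
2. E_y = 15  [BA ∥ EC ∩ AC ∥ BE]
   → E = (59/3, 15)

E = (59/3, 15)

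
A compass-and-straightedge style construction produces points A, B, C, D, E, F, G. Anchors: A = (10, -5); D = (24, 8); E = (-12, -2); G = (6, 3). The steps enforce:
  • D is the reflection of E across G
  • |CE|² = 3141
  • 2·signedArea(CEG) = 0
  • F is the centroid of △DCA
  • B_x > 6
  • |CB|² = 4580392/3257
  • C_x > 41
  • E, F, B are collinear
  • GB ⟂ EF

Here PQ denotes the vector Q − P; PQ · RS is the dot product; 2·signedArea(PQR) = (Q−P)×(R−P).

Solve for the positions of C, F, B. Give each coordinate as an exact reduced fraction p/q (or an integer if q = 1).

1. C_x = 42  [line -5·x + 18·y + -24 = 0 ∩ |CE|² = 3141]
2. C_y = 13  [line -5·x + 18·y + -24 = 0 ∩ |CE|² = 3141]
   → C = (42, 13)
3. F_x = 76/3  [F is the centroid of △DCA]
4. F_y = 16/3  [F is the centroid of △DCA]
   → F = (76/3, 16/3)
5. B_x = 20444/3257  [E, F, B are collinear ∩ GB ⟂ EF]
6. B_y = 5179/3257  [E, F, B are collinear ∩ GB ⟂ EF]
   → B = (20444/3257, 5179/3257)

B = (20444/3257, 5179/3257)
C = (42, 13)
F = (76/3, 16/3)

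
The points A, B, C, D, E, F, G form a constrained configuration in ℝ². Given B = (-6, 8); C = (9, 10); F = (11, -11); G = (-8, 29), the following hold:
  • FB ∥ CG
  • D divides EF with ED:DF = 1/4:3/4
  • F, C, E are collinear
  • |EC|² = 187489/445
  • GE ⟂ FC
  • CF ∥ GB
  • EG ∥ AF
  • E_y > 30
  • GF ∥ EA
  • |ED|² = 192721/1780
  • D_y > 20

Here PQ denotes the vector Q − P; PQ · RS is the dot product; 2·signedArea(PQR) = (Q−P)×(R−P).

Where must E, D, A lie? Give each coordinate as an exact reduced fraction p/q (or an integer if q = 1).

1. E_x = 3139/445  [F, C, E are collinear ∩ GE ⟂ FC]
2. E_y = 13543/445  [F, C, E are collinear ∩ GE ⟂ FC]
   → E = (3139/445, 13543/445)
3. D_x = 3578/445  [D divides EF with ED:DF = 1/4:3/4]
4. D_y = 17867/890  [D divides EF with ED:DF = 1/4:3/4]
   → D = (3578/445, 17867/890)
5. A_x = 11594/445  [EG ∥ AF ∩ GF ∥ EA]
6. A_y = -4257/445  [EG ∥ AF ∩ GF ∥ EA]
   → A = (11594/445, -4257/445)

A = (11594/445, -4257/445)
D = (3578/445, 17867/890)
E = (3139/445, 13543/445)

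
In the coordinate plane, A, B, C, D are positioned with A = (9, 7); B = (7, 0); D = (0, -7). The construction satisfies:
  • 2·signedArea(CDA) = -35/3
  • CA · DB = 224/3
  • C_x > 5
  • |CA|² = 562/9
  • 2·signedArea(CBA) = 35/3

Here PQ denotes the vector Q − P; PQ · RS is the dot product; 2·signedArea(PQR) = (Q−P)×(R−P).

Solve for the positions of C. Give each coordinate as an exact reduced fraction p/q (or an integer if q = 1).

C = (16/3, 0)

1. C_x = 16/3  [2·signedArea(CDA) = -35/3 ∩ CA · DB = 224/3]
2. C_y = 0  [2·signedArea(CDA) = -35/3 ∩ CA · DB = 224/3]
   → C = (16/3, 0)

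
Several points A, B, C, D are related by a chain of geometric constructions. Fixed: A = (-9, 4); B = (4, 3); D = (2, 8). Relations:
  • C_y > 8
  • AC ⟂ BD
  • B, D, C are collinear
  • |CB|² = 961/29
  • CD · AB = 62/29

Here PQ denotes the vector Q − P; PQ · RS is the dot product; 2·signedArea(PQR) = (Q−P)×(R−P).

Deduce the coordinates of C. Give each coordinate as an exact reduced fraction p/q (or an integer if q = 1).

1. C_x = 54/29  [B, D, C are collinear ∩ AC ⟂ BD]
2. C_y = 242/29  [B, D, C are collinear ∩ AC ⟂ BD]
   → C = (54/29, 242/29)

C = (54/29, 242/29)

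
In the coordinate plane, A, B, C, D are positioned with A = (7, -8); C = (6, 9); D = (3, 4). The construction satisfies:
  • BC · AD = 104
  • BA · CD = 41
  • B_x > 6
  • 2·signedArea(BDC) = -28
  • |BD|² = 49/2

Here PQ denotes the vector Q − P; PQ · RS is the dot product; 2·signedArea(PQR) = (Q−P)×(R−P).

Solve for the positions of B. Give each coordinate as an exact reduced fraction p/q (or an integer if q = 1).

B = (13/2, 1/2)

1. B_x = 13/2  [BC · AD = 104 ∩ BA · CD = 41]
2. B_y = 1/2  [BC · AD = 104 ∩ BA · CD = 41]
   → B = (13/2, 1/2)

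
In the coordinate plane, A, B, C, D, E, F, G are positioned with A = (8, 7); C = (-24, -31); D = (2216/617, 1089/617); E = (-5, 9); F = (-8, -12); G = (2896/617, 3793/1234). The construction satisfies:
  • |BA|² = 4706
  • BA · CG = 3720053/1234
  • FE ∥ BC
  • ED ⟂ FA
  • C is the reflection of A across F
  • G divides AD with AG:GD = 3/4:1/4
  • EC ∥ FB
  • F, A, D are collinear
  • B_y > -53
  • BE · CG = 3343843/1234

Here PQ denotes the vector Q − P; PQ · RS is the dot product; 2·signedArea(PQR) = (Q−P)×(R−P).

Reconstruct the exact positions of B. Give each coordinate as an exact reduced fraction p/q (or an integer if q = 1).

1. B_x = -27  [FE ∥ BC ∩ EC ∥ FB]
2. B_y = -52  [FE ∥ BC ∩ EC ∥ FB]
   → B = (-27, -52)

B = (-27, -52)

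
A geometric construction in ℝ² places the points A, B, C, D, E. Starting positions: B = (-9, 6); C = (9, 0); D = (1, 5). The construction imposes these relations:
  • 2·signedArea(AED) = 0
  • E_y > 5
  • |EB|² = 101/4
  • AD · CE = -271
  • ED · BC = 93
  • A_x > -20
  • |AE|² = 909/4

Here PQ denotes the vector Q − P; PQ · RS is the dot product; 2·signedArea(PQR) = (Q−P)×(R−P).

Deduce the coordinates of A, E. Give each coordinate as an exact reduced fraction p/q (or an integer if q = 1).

A = (-19, 7)
E = (-4, 11/2)

1. E_x = -4  [line -18·x + 6·y + -105 = 0 ∩ |EB|² = 101/4]
2. E_y = 11/2  [line -18·x + 6·y + -105 = 0 ∩ |EB|² = 101/4]
   → E = (-4, 11/2)
3. A_x = -19  [2·signedArea(AED) = 0 ∩ AD · CE = -271]
4. A_y = 7  [2·signedArea(AED) = 0 ∩ AD · CE = -271]
   → A = (-19, 7)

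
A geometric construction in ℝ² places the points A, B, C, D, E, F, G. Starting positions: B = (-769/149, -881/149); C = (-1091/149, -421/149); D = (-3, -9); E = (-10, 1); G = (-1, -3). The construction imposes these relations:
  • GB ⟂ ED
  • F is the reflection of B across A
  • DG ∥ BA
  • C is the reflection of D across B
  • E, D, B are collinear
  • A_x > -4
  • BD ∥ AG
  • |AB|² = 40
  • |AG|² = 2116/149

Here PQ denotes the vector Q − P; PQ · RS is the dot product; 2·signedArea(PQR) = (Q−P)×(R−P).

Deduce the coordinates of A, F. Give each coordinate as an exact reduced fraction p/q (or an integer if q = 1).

1. A_x = -471/149  [BD ∥ AG ∩ DG ∥ BA]
2. A_y = 13/149  [BD ∥ AG ∩ DG ∥ BA]
   → A = (-471/149, 13/149)
3. F_x = -173/149  [F is the reflection of B across A]
4. F_y = 907/149  [F is the reflection of B across A]
   → F = (-173/149, 907/149)

A = (-471/149, 13/149)
F = (-173/149, 907/149)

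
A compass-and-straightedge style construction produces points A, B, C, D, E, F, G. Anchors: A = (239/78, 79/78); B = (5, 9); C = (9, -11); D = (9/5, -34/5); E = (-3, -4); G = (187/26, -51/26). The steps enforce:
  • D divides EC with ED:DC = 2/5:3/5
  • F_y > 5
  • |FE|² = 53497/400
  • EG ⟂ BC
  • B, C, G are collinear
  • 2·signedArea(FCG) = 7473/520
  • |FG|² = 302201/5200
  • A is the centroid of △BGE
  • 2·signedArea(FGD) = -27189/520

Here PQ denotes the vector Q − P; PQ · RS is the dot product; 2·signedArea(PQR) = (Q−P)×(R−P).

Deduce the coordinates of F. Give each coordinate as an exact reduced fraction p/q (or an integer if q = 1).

F = (21/5, 101/20)

1. F_x = 21/5  [2·signedArea(FGD) = -27189/520 ∩ 2·signedArea(FCG) = 7473/520]
2. F_y = 101/20  [2·signedArea(FGD) = -27189/520 ∩ 2·signedArea(FCG) = 7473/520]
   → F = (21/5, 101/20)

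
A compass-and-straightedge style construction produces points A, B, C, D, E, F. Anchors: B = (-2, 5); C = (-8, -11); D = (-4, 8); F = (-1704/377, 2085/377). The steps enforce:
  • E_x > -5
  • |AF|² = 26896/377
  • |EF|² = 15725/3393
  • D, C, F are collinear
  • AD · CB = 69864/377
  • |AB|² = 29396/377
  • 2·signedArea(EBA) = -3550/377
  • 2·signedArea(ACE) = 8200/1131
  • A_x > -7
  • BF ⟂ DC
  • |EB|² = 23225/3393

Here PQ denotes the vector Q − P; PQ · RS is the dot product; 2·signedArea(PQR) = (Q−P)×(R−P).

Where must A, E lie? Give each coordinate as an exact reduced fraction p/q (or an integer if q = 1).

1. A_x = -2360/377  [line -6·x + -16·y + -30656/377 = 0 ∩ |AF|² = 26896/377]
2. A_y = -1031/377  [line -6·x + -16·y + -30656/377 = 0 ∩ |AF|² = 26896/377]
   → A = (-2360/377, -1031/377)
3. E_x = -4622/1131  [2·signedArea(ACE) = 8200/1131 ∩ 2·signedArea(EBA) = -3550/377]
4. E_y = 1290/377  [2·signedArea(ACE) = 8200/1131 ∩ 2·signedArea(EBA) = -3550/377]
   → E = (-4622/1131, 1290/377)

A = (-2360/377, -1031/377)
E = (-4622/1131, 1290/377)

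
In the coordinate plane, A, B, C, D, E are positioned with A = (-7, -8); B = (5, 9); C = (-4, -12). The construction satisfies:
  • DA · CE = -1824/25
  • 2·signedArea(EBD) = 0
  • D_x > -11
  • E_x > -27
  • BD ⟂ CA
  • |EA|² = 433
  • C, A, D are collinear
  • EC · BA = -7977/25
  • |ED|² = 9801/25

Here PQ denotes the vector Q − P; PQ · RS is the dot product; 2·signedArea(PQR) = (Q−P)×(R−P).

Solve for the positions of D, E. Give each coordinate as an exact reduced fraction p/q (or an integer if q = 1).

D = (-271/25, -72/25)
E = (-667/25, -369/25)

1. D_x = -271/25  [C, A, D are collinear ∩ BD ⟂ CA]
2. D_y = -72/25  [C, A, D are collinear ∩ BD ⟂ CA]
   → D = (-271/25, -72/25)
3. E_x = -667/25  [2·signedArea(EBD) = 0 ∩ EC · BA = -7977/25]
4. E_y = -369/25  [2·signedArea(EBD) = 0 ∩ EC · BA = -7977/25]
   → E = (-667/25, -369/25)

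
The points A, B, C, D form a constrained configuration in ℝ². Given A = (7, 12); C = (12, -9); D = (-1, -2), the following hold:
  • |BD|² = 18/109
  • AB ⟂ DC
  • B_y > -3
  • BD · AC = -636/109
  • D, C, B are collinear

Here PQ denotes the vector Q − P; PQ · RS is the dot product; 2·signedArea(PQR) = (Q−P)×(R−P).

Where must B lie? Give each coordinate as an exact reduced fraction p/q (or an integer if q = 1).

1. B_x = -70/109  [D, C, B are collinear ∩ AB ⟂ DC]
2. B_y = -239/109  [D, C, B are collinear ∩ AB ⟂ DC]
   → B = (-70/109, -239/109)

B = (-70/109, -239/109)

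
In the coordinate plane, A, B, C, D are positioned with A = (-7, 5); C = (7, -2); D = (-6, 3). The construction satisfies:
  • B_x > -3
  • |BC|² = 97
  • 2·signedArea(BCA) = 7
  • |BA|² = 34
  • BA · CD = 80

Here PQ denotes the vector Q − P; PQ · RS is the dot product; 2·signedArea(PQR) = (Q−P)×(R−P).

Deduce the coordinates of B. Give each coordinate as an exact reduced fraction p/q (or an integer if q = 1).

B = (-2, 2)

1. B_x = -2  [BA · CD = 80 ∩ 2·signedArea(BCA) = 7]
2. B_y = 2  [BA · CD = 80 ∩ 2·signedArea(BCA) = 7]
   → B = (-2, 2)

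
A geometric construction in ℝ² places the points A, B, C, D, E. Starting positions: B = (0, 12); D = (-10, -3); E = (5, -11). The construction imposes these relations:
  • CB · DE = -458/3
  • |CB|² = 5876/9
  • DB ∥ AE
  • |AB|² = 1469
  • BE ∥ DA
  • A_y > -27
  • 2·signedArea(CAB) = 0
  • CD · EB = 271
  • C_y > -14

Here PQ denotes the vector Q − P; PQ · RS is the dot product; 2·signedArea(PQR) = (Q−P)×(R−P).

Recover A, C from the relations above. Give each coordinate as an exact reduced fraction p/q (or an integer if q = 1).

A = (-5, -26)
C = (-10/3, -40/3)

1. A_x = -5  [DB ∥ AE ∩ BE ∥ DA]
2. A_y = -26  [DB ∥ AE ∩ BE ∥ DA]
   → A = (-5, -26)
3. C_x = -10/3  [2·signedArea(CAB) = 0 ∩ CD · EB = 271]
4. C_y = -40/3  [2·signedArea(CAB) = 0 ∩ CD · EB = 271]
   → C = (-10/3, -40/3)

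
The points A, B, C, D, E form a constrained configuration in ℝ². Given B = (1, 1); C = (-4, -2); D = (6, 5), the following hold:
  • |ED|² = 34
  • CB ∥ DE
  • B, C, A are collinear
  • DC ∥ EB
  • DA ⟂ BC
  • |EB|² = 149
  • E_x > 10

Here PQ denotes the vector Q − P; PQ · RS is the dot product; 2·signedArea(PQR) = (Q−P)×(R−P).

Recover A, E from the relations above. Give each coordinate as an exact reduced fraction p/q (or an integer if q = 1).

A = (219/34, 145/34)
E = (11, 8)

1. A_x = 219/34  [B, C, A are collinear ∩ DA ⟂ BC]
2. A_y = 145/34  [B, C, A are collinear ∩ DA ⟂ BC]
   → A = (219/34, 145/34)
3. E_x = 11  [DC ∥ EB ∩ CB ∥ DE]
4. E_y = 8  [DC ∥ EB ∩ CB ∥ DE]
   → E = (11, 8)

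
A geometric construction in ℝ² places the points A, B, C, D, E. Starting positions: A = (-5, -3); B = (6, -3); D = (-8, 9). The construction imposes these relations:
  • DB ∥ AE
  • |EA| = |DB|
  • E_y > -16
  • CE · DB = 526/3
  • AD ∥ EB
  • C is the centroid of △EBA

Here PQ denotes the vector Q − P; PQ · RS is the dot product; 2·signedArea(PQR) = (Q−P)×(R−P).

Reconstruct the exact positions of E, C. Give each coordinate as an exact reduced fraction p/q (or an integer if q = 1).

1. E_x = 9  [AD ∥ EB ∩ DB ∥ AE]
2. E_y = -15  [AD ∥ EB ∩ DB ∥ AE]
   → E = (9, -15)
3. C_x = 10/3  [C is the centroid of △EBA]
4. C_y = -7  [C is the centroid of △EBA]
   → C = (10/3, -7)

C = (10/3, -7)
E = (9, -15)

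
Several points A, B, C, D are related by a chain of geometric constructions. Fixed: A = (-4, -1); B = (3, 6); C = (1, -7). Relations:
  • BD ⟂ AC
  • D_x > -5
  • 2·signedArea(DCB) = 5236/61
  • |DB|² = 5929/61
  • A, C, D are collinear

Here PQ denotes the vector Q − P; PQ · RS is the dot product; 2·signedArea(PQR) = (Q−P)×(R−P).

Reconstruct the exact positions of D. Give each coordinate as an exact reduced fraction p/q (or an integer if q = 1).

D = (-279/61, -19/61)

1. D_x = -279/61  [A, C, D are collinear ∩ BD ⟂ AC]
2. D_y = -19/61  [A, C, D are collinear ∩ BD ⟂ AC]
   → D = (-279/61, -19/61)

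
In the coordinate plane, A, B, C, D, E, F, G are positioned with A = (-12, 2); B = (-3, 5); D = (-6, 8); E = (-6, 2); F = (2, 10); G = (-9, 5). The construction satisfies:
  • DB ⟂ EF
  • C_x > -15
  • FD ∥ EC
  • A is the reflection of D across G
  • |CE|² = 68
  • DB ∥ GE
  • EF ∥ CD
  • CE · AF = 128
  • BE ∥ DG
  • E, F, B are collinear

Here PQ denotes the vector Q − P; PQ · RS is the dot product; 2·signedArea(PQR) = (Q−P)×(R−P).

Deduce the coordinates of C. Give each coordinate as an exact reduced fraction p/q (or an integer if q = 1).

C = (-14, 0)

1. C_x = -14  [EF ∥ CD ∩ FD ∥ EC]
2. C_y = 0  [EF ∥ CD ∩ FD ∥ EC]
   → C = (-14, 0)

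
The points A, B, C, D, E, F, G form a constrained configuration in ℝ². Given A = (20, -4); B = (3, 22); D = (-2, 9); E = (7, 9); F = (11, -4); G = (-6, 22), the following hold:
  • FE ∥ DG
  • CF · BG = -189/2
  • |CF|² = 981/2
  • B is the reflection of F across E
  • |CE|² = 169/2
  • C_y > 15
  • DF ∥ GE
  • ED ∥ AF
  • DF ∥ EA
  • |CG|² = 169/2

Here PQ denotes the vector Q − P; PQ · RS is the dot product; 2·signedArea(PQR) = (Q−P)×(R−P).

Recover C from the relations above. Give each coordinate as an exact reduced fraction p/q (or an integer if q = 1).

C = (1/2, 31/2)

1. C_x = 1/2  [CF · BG = -189/2]
2. C_y = 31/2  [|CE|² = 169/2]
   → C = (1/2, 31/2)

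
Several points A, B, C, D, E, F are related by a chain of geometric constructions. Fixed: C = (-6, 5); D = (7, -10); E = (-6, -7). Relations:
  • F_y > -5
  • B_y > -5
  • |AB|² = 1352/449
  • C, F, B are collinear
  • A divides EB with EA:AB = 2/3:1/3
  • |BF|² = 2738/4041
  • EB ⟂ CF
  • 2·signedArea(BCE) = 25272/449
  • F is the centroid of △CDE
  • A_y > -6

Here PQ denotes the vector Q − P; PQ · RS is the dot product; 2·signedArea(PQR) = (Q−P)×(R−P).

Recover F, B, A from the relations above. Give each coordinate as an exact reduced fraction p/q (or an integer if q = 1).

1. F_x = -5/3  [F is the centroid of △CDE]
2. F_y = -4  [F is the centroid of △CDE]
   → F = (-5/3, -4)
3. B_x = -588/449  [C, F, B are collinear ∩ EB ⟂ CF]
4. B_y = -2129/449  [C, F, B are collinear ∩ EB ⟂ CF]
   → B = (-588/449, -2129/449)
5. A_x = -1290/449  [A divides EB with EA:AB = 2/3:1/3]
6. A_y = -2467/449  [A divides EB with EA:AB = 2/3:1/3]
   → A = (-1290/449, -2467/449)

A = (-1290/449, -2467/449)
B = (-588/449, -2129/449)
F = (-5/3, -4)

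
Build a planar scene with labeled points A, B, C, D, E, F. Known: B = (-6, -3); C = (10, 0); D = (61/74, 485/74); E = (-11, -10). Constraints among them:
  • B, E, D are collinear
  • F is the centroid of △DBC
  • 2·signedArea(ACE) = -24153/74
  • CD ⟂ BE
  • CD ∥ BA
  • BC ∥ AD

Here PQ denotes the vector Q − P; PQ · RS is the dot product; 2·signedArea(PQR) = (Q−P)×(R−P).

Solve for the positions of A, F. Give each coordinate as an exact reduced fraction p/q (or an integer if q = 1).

A = (-1123/74, 263/74)
F = (119/74, 263/222)

1. A_x = -1123/74  [BC ∥ AD ∩ CD ∥ BA]
2. A_y = 263/74  [BC ∥ AD ∩ CD ∥ BA]
   → A = (-1123/74, 263/74)
3. F_x = 119/74  [F is the centroid of △DBC]
4. F_y = 263/222  [F is the centroid of △DBC]
   → F = (119/74, 263/222)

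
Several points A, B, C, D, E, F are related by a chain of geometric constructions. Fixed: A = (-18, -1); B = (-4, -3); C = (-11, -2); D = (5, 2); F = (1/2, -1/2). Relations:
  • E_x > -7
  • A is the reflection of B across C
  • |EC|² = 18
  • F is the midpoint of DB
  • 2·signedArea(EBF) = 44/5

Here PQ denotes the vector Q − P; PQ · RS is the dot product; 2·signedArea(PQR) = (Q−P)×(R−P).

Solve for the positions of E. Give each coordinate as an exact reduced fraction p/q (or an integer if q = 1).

E = (-34/5, -13/5)

1. E_x = -34/5  [line -5/2·x + 9/2·y + -53/10 = 0 ∩ |EC|² = 18]
2. E_y = -13/5  [line -5/2·x + 9/2·y + -53/10 = 0 ∩ |EC|² = 18]
   → E = (-34/5, -13/5)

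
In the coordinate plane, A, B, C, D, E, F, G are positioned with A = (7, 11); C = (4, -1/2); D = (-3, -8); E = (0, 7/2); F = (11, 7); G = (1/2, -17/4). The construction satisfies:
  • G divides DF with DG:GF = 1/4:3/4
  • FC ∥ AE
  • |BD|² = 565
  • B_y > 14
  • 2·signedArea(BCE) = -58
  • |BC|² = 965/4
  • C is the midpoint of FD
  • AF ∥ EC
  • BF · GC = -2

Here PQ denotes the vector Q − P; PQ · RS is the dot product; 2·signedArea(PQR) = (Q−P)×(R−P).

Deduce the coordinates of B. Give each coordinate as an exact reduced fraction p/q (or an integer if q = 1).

1. B_x = 3  [2·signedArea(BCE) = -58 ∩ BF · GC = -2]
2. B_y = 15  [2·signedArea(BCE) = -58 ∩ BF · GC = -2]
   → B = (3, 15)

B = (3, 15)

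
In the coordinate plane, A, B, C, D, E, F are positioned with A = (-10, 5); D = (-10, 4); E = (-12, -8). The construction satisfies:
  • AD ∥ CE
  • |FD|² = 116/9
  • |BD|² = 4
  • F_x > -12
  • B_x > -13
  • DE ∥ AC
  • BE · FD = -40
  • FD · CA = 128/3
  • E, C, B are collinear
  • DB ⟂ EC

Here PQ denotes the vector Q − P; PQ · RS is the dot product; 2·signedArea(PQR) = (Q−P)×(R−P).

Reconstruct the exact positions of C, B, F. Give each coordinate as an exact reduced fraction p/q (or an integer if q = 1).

1. C_x = -12  [AD ∥ CE ∩ DE ∥ AC]
2. C_y = -7  [AD ∥ CE ∩ DE ∥ AC]
   → C = (-12, -7)
3. B_x = -12  [E, C, B are collinear ∩ DB ⟂ EC]
4. B_y = 4  [E, C, B are collinear ∩ DB ⟂ EC]
   → B = (-12, 4)
5. F_x = -34/3  [FD · CA = 128/3 ∩ BE · FD = -40]
6. F_y = 2/3  [FD · CA = 128/3 ∩ BE · FD = -40]
   → F = (-34/3, 2/3)

B = (-12, 4)
C = (-12, -7)
F = (-34/3, 2/3)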